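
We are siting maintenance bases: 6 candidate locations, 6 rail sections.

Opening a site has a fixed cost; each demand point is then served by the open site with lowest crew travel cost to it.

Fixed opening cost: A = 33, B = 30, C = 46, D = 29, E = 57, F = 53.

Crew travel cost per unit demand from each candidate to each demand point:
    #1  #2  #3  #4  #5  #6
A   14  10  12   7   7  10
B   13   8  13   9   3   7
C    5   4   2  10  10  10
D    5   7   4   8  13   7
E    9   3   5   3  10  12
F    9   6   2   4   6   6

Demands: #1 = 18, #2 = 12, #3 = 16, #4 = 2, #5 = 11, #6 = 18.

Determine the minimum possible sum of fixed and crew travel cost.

423

Open {B, C}: assign each demand point to its cheapest open site.
  #1→C 18×5=90, #2→C 12×4=48, #3→C 16×2=32, #4→B 2×9=18, #5→B 11×3=33, #6→B 18×7=126
  crew travel cost 347, fixed 76 → total 423.
Compare {B, C, F}: crew travel cost 319 + fixed 129 = 448.
Compare {B, C, D}: crew travel cost 345 + fixed 105 = 450.
Compare {C, F}: crew travel cost 352 + fixed 99 = 451.
All other subsets cost ≥ 448. Minimum total cost: 423.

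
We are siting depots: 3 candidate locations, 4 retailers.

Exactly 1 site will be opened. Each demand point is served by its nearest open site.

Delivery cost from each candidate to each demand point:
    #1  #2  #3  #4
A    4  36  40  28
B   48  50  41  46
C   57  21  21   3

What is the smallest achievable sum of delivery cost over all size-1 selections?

102

Open {C}.
  #1→C 57, #2→C 21, #3→C 21, #4→C 3  ⇒ total 102.
Compare {A}: total 108.
Compare {B}: total 185.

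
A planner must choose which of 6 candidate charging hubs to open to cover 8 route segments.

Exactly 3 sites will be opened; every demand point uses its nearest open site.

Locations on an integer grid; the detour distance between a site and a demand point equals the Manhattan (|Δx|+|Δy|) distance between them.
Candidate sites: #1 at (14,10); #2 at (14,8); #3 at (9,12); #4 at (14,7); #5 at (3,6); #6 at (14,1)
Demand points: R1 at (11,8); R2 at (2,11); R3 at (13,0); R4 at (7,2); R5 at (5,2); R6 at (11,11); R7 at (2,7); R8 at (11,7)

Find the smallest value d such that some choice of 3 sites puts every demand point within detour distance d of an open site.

8

Open {#1, #4, #5}.
  Farthest demand point is R3 at detour distance 8 (to #4); all others are ≤ 8.
With {#1, #5, #6} the worst case is 8.
With {#2, #4, #5} the worst case is 8.
No size-3 selection achieves below 8.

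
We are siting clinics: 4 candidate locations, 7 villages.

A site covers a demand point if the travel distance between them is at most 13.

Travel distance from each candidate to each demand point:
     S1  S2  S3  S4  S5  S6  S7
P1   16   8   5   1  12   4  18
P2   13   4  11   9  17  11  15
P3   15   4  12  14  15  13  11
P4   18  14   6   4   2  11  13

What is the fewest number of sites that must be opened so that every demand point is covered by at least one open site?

2

Coverage sets (demand points within 13 of each site):
  P1: {S2, S3, S4, S5, S6}
  P2: {S1, S2, S3, S4, S6}
  P3: {S2, S3, S6, S7}
  P4: {S3, S4, S5, S6, S7}
No single site covers all 7 demand points.
But {P2, P4} covers everything, so the minimum is 2.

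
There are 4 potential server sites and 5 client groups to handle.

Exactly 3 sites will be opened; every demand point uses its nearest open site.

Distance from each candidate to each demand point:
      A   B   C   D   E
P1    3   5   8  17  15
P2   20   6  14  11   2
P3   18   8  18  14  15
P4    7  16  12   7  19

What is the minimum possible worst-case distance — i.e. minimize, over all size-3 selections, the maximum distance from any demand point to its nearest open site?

Open {P1, P2, P4}.
  Farthest demand point is C at distance 8 (to P1); all others are ≤ 8.
With {P1, P2, P3} the worst case is 11.
With {P2, P3, P4} the worst case is 12.
No size-3 selection achieves below 8.

8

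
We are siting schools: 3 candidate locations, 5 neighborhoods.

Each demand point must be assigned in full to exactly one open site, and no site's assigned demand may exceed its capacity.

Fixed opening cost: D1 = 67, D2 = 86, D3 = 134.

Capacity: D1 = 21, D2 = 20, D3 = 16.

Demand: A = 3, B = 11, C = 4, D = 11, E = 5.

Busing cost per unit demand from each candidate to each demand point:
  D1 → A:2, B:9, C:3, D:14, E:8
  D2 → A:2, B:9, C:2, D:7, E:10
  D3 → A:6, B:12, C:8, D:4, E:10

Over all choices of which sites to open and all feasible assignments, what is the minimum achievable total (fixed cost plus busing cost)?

383

Open {D1, D2}; cheapest assignment that respects the capacities:
  D1 (cap 21, load 19): A, B, E — cost 3×2 + 11×9 + 5×8 = 145
  D2 (cap 20, load 15): C, D — cost 4×2 + 11×7 = 85
  Shipping 230, fixed 153 → total 383.
  Any other capacity-feasible assignment to {D1, D2} ships for at least 230.
Compare {D1, D3}: its best feasible assignment gives total 412.
Compare {D2, D3}: its best feasible assignment gives total 427.
Every other set of open sites that can feasibly serve all demand totals ≥ 412 even under its best assignment. Minimum: 383.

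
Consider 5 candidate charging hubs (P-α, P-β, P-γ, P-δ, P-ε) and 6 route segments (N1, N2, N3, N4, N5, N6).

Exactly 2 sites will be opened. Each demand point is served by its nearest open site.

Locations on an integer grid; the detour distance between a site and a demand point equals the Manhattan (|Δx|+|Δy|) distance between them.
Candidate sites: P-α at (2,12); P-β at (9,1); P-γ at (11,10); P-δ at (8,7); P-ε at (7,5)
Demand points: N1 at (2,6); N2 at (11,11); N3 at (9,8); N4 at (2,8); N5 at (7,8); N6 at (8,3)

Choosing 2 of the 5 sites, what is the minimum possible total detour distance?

Open {P-γ, P-δ}.
  N1→P-δ 7, N2→P-γ 1, N3→P-δ 2, N4→P-δ 7, N5→P-δ 2, N6→P-δ 4  ⇒ total 23.
Compare {P-α, P-δ}: total 25.
Compare {P-γ, P-ε}: total 25.
No size-2 selection does better; minimum is 23.

23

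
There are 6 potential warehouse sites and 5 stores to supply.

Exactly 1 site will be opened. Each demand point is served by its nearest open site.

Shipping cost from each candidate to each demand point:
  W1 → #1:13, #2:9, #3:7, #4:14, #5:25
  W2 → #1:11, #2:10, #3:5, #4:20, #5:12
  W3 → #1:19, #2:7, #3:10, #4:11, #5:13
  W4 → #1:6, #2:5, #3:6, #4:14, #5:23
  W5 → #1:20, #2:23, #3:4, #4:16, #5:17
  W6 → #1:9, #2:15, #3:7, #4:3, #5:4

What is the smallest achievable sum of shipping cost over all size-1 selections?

38

Open {W6}.
  #1→W6 9, #2→W6 15, #3→W6 7, #4→W6 3, #5→W6 4  ⇒ total 38.
Compare {W4}: total 54.
Compare {W2}: total 58.
No size-1 selection does better; minimum is 38.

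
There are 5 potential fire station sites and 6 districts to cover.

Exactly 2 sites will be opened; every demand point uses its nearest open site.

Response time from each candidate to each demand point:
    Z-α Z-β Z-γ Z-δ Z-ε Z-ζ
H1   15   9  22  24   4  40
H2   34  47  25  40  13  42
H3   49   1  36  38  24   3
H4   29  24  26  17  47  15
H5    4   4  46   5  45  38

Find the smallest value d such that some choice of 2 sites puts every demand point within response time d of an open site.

Open {H1, H4}.
  Farthest demand point is Z-γ at response time 22 (to H1); all others are ≤ 22.
With {H1, H3} the worst case is 24.
With {H2, H4} the worst case is 29.
No size-2 selection achieves below 22.

22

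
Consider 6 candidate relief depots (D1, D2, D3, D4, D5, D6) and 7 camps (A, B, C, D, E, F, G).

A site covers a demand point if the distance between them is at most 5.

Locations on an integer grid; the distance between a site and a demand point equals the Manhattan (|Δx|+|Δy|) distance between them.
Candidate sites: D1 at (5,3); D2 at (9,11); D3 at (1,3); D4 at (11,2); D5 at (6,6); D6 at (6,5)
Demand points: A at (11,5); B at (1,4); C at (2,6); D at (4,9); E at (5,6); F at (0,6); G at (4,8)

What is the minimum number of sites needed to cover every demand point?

3

Coverage sets (demand points within 5 of each site):
  D1: {B, E}
  D2: {}
  D3: {B, C, F}
  D4: {A}
  D5: {C, D, E, G}
  D6: {A, C, E, G}
No 2 sites suffice: every size-2 union leaves at least one demand point uncovered.
But {D3, D4, D5} covers everything, so the minimum is 3.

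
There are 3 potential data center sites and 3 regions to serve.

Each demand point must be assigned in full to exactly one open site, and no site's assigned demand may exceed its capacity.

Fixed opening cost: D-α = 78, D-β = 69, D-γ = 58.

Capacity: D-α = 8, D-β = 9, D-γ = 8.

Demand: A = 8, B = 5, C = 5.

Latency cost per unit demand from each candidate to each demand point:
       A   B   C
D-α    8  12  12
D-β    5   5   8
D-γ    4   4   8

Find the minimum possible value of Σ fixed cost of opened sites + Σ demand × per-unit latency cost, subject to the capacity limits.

Open {D-α, D-β, D-γ}; cheapest assignment that respects the capacities:
  D-α (cap 8, load 5): C — cost 5×12 = 60
  D-β (cap 9, load 5): B — cost 5×5 = 25
  D-γ (cap 8, load 8): A — cost 8×4 = 32
  Shipping 117, fixed 205 → total 322.
  Any other capacity-feasible assignment to {D-α, D-β, D-γ} ships for at least 117.
Total demand is 18 and no other set of sites has combined capacity ≥ 18, so {D-α, D-β, D-γ} is the only feasible choice of open sites. Minimum: 322.

322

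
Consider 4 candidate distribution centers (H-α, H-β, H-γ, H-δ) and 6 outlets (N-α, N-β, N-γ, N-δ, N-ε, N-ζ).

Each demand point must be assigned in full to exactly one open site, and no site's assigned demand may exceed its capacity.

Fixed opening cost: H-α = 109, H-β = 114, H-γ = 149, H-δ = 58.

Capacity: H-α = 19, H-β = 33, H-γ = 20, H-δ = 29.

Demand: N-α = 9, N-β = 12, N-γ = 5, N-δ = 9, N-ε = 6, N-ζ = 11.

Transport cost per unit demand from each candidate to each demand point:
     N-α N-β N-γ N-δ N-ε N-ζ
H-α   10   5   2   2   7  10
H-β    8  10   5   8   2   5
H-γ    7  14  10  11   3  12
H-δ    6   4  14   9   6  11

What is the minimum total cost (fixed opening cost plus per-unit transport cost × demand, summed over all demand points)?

Open {H-β, H-δ}; cheapest assignment that respects the capacities:
  H-β (cap 33, load 31): N-γ, N-δ, N-ε, N-ζ — cost 5×5 + 9×8 + 6×2 + 11×5 = 164
  H-δ (cap 29, load 21): N-α, N-β — cost 9×6 + 12×4 = 102
  Shipping 266, fixed 172 → total 438.
  Any other capacity-feasible assignment to {H-β, H-δ} ships for at least 266.
Compare {H-α, H-β, H-δ}: its best feasible assignment gives total 478.
Compare {H-β, H-γ, H-δ}: its best feasible assignment gives total 587.
Every other set of open sites that can feasibly serve all demand totals ≥ 478 even under its best assignment. Minimum: 438.

438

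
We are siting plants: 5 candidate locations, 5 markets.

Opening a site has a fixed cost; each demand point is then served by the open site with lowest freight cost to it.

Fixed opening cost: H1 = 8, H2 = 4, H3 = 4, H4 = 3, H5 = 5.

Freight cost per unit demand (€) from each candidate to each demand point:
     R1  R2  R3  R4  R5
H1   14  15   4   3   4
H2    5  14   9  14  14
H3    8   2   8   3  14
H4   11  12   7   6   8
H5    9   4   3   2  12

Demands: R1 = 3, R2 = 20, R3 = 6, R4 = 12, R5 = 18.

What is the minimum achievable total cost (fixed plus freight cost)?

Open {H1, H2, H3, H5}: assign each demand point to its cheapest open site.
  R1→H2 3×5=15, R2→H3 20×2=40, R3→H5 6×3=18, R4→H5 12×2=24, R5→H1 18×4=72
  freight cost 169, fixed 21 → total 190.
Compare {H1, H2, H3, H4, H5}: freight cost 169 + fixed 24 = 193.
Compare {H1, H3, H5}: freight cost 178 + fixed 17 = 195.
Compare {H1, H3, H4, H5}: freight cost 178 + fixed 20 = 198.
All other subsets cost ≥ 193. Minimum total cost: 190.

190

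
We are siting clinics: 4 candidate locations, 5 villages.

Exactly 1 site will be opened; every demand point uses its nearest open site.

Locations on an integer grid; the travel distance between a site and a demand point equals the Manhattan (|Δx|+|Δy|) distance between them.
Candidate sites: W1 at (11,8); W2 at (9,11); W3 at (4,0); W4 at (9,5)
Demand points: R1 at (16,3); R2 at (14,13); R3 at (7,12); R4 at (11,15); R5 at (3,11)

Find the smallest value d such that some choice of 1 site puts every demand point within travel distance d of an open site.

Open {W1}.
  Farthest demand point is R5 at travel distance 11 (to W1); all others are ≤ 11.
With {W4} the worst case is 13.
With {W2} the worst case is 15.
No size-1 selection achieves below 11.

11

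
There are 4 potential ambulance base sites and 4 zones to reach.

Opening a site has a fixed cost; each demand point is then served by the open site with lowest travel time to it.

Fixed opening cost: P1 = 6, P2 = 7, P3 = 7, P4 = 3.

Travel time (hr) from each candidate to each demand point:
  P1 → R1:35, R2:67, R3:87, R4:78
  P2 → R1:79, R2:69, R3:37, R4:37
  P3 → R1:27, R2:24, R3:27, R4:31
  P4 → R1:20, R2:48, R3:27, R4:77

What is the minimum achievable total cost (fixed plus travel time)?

112

Open {P3, P4}: assign each demand point to its cheapest open site.
  R1→P4 20, R2→P3 24, R3→P3 27, R4→P3 31
  travel time 102, fixed 10 → total 112.
Compare {P3}: travel time 109 + fixed 7 = 116.
Compare {P1, P3, P4}: travel time 102 + fixed 16 = 118.
Compare {P2, P3, P4}: travel time 102 + fixed 17 = 119.
All other subsets cost ≥ 116. Minimum total cost: 112.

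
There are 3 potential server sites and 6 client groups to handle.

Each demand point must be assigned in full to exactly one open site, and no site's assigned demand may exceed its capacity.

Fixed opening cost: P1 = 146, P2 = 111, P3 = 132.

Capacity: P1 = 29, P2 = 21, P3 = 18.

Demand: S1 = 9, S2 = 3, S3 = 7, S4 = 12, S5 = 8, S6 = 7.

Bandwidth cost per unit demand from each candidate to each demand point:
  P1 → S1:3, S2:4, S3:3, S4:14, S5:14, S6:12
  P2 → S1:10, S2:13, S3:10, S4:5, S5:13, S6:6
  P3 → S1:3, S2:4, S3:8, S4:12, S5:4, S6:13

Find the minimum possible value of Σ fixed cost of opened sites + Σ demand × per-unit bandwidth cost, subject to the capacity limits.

531

Open {P1, P2}; cheapest assignment that respects the capacities:
  P1 (cap 29, load 27): S1, S2, S3, S5 — cost 9×3 + 3×4 + 7×3 + 8×14 = 172
  P2 (cap 21, load 19): S4, S6 — cost 12×5 + 7×6 = 102
  Shipping 274, fixed 257 → total 531.
  Any other capacity-feasible assignment to {P1, P2} ships for at least 274.
Compare {P1, P2, P3}: its best feasible assignment gives total 583.
Compare {P1, P3}: its best feasible assignment gives total 622.
Every other set of open sites that can feasibly serve all demand totals ≥ 583 even under its best assignment. Minimum: 531.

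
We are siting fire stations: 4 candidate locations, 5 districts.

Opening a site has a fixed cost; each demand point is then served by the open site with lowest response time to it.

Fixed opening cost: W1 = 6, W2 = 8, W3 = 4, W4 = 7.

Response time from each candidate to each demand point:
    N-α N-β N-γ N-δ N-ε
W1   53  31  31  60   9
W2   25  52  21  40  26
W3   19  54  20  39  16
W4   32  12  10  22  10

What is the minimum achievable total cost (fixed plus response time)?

Open {W3, W4}: assign each demand point to its cheapest open site.
  N-α→W3 19, N-β→W4 12, N-γ→W4 10, N-δ→W4 22, N-ε→W4 10
  response time 73, fixed 11 → total 84.
Compare {W1, W3, W4}: response time 72 + fixed 17 = 89.
Compare {W2, W3, W4}: response time 73 + fixed 19 = 92.
Compare {W4}: response time 86 + fixed 7 = 93.
All other subsets cost ≥ 89. Minimum total cost: 84.

84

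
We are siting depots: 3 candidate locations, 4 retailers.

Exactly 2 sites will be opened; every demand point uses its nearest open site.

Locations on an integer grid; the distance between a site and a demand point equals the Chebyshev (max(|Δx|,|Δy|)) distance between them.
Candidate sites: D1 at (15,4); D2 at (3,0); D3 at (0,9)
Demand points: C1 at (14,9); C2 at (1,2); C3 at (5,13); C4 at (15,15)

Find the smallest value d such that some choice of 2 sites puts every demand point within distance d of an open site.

11

Open {D1, D2}.
  Farthest demand point is C4 at distance 11 (to D1); all others are ≤ 11.
With {D1, D3} the worst case is 11.
With {D2, D3} the worst case is 15.
No size-2 selection achieves below 11.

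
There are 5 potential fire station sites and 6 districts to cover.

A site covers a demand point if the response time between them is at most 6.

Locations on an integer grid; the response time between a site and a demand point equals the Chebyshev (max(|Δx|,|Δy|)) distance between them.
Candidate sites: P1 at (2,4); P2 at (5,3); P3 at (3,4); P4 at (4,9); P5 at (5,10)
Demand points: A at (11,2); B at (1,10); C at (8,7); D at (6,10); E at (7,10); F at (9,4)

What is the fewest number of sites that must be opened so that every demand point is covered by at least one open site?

2

Coverage sets (demand points within 6 of each site):
  P1: {B, C, D, E}
  P2: {A, C, F}
  P3: {B, C, D, E, F}
  P4: {B, C, D, E, F}
  P5: {B, C, D, E, F}
No single site covers all 6 demand points.
But {P1, P2} covers everything, so the minimum is 2.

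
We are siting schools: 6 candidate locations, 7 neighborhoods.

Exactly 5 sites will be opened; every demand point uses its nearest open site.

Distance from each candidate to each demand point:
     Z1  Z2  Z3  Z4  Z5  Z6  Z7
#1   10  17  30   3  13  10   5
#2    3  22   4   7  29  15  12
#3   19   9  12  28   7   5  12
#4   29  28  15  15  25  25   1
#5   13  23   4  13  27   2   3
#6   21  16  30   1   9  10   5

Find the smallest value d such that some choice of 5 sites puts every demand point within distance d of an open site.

Open {#1, #2, #3, #4, #5}.
  Farthest demand point is Z2 at distance 9 (to #3); all others are ≤ 9.
With {#1, #2, #3, #4, #6} the worst case is 9.
With {#1, #2, #3, #5, #6} the worst case is 9.
No size-5 selection achieves below 9.

9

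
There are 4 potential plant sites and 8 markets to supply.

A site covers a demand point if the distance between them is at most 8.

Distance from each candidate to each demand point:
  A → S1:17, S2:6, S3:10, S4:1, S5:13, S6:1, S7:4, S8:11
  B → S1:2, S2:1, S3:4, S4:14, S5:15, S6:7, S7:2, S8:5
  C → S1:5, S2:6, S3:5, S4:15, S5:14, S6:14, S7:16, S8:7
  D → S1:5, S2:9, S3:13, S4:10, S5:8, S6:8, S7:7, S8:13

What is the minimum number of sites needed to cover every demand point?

Coverage sets (demand points within 8 of each site):
  A: {S2, S4, S6, S7}
  B: {S1, S2, S3, S6, S7, S8}
  C: {S1, S2, S3, S8}
  D: {S1, S5, S6, S7}
No 2 sites suffice: every size-2 union leaves at least one demand point uncovered.
But {A, B, D} covers everything, so the minimum is 3.

3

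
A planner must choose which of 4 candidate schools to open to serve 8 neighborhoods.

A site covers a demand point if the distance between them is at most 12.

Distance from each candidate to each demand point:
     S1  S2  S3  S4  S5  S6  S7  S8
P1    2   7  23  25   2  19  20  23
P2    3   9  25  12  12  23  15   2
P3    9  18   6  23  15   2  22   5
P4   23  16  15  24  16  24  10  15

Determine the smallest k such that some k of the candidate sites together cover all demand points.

3

Coverage sets (demand points within 12 of each site):
  P1: {S1, S2, S5}
  P2: {S1, S2, S4, S5, S8}
  P3: {S1, S3, S6, S8}
  P4: {S7}
No 2 sites suffice: every size-2 union leaves at least one demand point uncovered.
But {P2, P3, P4} covers everything, so the minimum is 3.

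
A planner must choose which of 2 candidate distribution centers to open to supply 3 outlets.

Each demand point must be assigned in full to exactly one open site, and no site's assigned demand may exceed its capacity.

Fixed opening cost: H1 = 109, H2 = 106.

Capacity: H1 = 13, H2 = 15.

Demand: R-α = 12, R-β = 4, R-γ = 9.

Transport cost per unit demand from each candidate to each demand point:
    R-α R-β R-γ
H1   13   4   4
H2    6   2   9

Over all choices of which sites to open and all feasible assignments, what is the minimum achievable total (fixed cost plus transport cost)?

Open {H1, H2}; cheapest assignment that respects the capacities:
  H1 (cap 13, load 13): R-β, R-γ — cost 4×4 + 9×4 = 52
  H2 (cap 15, load 12): R-α — cost 12×6 = 72
  Shipping 124, fixed 215 → total 339.
  Any other capacity-feasible assignment to {H1, H2} ships for at least 124.
Total demand is 25 and no other set of sites has combined capacity ≥ 25, so {H1, H2} is the only feasible choice of open sites. Minimum: 339.

339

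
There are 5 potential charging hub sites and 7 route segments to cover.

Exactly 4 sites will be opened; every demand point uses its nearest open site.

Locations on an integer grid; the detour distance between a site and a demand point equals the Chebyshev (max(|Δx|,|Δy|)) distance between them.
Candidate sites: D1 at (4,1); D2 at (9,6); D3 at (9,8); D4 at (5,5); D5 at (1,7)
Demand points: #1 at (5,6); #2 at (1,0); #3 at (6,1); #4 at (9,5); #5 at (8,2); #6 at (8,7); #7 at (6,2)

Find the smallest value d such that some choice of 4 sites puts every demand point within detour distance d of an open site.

Open {D1, D2, D3, D4}.
  Farthest demand point is #2 at detour distance 3 (to D1); all others are ≤ 3.
With {D1, D2, D4, D5} the worst case is 3.
With {D1, D3, D4, D5} the worst case is 3.
No size-4 selection achieves below 3.

3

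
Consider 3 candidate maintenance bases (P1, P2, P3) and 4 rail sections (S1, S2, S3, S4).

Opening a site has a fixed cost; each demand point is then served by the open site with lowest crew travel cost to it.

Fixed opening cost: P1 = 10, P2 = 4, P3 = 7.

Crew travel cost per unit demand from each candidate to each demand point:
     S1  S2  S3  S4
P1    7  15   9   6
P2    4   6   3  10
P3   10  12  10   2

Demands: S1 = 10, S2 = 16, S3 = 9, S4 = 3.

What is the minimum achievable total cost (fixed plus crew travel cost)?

180

Open {P2, P3}: assign each demand point to its cheapest open site.
  S1→P2 10×4=40, S2→P2 16×6=96, S3→P2 9×3=27, S4→P3 3×2=6
  crew travel cost 169, fixed 11 → total 180.
Compare {P1, P2, P3}: crew travel cost 169 + fixed 21 = 190.
Compare {P1, P2}: crew travel cost 181 + fixed 14 = 195.
Compare {P2}: crew travel cost 193 + fixed 4 = 197.
All other subsets cost ≥ 190. Minimum total cost: 180.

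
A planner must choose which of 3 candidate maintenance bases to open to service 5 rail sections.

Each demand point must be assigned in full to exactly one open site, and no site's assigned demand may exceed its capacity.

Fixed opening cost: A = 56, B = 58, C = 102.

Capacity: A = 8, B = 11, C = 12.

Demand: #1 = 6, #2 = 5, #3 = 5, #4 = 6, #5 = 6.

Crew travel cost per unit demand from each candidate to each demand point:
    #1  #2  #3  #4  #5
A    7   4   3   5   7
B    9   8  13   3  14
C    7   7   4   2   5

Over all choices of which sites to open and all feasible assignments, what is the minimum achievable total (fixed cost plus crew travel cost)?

Open {A, B, C}; cheapest assignment that respects the capacities:
  A (cap 8, load 5): #3 — cost 5×3 = 15
  B (cap 11, load 11): #2, #4 — cost 5×8 + 6×3 = 58
  C (cap 12, load 12): #1, #5 — cost 6×7 + 6×5 = 72
  Shipping 145, fixed 216 → total 361.
  Any other capacity-feasible assignment to {A, B, C} ships for at least 145.
Total demand is 28 and no other set of sites has combined capacity ≥ 28, so {A, B, C} is the only feasible choice of open sites. Minimum: 361.

361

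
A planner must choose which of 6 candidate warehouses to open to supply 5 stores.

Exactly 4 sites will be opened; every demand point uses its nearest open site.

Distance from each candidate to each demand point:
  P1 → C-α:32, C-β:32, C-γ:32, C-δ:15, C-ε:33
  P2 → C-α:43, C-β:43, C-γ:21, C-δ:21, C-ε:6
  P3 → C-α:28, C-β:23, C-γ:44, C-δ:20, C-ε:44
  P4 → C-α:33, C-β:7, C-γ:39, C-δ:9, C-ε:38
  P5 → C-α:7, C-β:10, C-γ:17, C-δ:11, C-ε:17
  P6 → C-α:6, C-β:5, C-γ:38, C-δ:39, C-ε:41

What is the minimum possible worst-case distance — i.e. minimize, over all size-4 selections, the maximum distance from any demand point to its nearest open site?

17

Open {P1, P2, P3, P5}.
  Farthest demand point is C-γ at distance 17 (to P5); all others are ≤ 17.
With {P1, P2, P4, P5} the worst case is 17.
With {P1, P2, P5, P6} the worst case is 17.
No size-4 selection achieves below 17.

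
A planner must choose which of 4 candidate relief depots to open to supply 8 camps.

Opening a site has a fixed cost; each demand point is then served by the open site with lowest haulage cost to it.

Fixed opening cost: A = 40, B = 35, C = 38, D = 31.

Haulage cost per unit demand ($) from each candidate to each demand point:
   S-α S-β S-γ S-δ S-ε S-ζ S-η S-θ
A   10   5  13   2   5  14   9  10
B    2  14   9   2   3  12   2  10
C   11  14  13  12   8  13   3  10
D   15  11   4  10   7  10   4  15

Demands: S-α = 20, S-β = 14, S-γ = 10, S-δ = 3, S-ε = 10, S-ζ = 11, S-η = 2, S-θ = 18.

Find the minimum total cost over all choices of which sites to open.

Open {A, B, D}: assign each demand point to its cheapest open site.
  S-α→B 20×2=40, S-β→A 14×5=70, S-γ→D 10×4=40, S-δ→A 3×2=6, S-ε→B 10×3=30, S-ζ→D 11×10=110, S-η→B 2×2=4, S-θ→A 18×10=180
  haulage cost 480, fixed 106 → total 586.
Compare {A, B, C, D}: haulage cost 480 + fixed 144 = 624.
Compare {A, B}: haulage cost 552 + fixed 75 = 627.
Compare {B, D}: haulage cost 564 + fixed 66 = 630.
All other subsets cost ≥ 624. Minimum total cost: 586.

586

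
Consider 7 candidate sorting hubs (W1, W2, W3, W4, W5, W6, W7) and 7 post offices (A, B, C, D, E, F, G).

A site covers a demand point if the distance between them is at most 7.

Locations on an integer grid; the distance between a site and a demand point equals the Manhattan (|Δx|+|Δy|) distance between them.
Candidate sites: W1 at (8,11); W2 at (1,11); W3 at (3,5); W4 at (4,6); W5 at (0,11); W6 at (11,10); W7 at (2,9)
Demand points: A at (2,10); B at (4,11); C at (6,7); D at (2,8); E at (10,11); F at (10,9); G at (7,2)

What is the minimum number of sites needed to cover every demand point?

2

Coverage sets (demand points within 7 of each site):
  W1: {A, B, C, E, F}
  W2: {A, B, D}
  W3: {A, B, C, D, G}
  W4: {A, B, C, D, G}
  W5: {A, B, D}
  W6: {E, F}
  W7: {A, B, C, D}
No single site covers all 7 demand points.
But {W1, W3} covers everything, so the minimum is 2.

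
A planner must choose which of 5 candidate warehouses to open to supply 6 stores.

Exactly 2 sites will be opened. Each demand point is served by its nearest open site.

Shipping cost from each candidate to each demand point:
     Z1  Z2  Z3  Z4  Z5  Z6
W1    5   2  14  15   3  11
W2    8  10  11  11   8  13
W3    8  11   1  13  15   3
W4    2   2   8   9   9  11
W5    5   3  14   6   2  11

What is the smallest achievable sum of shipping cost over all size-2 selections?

20

Open {W3, W5}.
  Z1→W5 5, Z2→W5 3, Z3→W3 1, Z4→W5 6, Z5→W5 2, Z6→W3 3  ⇒ total 20.
Compare {W3, W4}: total 26.
Compare {W1, W3}: total 27.
No size-2 selection does better; minimum is 20.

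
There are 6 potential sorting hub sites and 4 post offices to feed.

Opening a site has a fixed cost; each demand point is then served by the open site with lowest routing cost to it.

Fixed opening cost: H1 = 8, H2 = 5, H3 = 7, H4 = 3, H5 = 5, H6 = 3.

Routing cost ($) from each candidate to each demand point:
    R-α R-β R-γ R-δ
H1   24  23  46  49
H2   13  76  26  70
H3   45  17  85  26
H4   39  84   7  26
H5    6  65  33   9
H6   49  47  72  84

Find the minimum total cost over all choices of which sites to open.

Open {H3, H4, H5}: assign each demand point to its cheapest open site.
  R-α→H5 6, R-β→H3 17, R-γ→H4 7, R-δ→H5 9
  routing cost 39, fixed 15 → total 54.
Compare {H3, H4, H5, H6}: routing cost 39 + fixed 18 = 57.
Compare {H2, H3, H4, H5}: routing cost 39 + fixed 20 = 59.
Compare {H1, H4, H5}: routing cost 45 + fixed 16 = 61.
All other subsets cost ≥ 57. Minimum total cost: 54.

54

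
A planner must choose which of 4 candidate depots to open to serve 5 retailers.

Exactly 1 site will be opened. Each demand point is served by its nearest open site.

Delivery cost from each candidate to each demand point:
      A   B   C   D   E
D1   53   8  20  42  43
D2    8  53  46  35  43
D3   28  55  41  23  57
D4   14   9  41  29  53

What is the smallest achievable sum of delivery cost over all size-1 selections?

146

Open {D4}.
  A→D4 14, B→D4 9, C→D4 41, D→D4 29, E→D4 53  ⇒ total 146.
Compare {D1}: total 166.
Compare {D2}: total 185.
No size-1 selection does better; minimum is 146.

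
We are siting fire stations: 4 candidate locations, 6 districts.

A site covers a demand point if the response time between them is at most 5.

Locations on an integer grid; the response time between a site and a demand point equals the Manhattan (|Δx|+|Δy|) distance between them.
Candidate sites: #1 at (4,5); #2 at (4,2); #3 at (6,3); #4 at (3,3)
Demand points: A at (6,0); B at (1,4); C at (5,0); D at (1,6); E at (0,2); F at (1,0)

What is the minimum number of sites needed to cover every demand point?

2

Coverage sets (demand points within 5 of each site):
  #1: {B, D}
  #2: {A, B, C, E, F}
  #3: {A, C}
  #4: {B, C, D, E, F}
No single site covers all 6 demand points.
But {#1, #2} covers everything, so the minimum is 2.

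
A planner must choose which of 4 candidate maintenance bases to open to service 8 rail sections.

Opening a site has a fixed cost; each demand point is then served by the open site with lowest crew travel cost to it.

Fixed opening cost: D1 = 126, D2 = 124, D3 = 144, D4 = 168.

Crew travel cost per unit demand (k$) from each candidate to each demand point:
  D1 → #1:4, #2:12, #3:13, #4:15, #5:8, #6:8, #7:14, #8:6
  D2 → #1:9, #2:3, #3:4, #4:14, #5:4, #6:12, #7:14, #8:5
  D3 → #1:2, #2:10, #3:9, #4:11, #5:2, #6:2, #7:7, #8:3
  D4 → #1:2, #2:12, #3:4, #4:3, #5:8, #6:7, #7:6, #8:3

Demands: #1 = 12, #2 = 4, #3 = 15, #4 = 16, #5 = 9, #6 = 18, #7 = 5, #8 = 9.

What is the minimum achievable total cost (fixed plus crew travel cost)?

595

Open {D3, D4}: assign each demand point to its cheapest open site.
  #1→D3 12×2=24, #2→D3 4×10=40, #3→D4 15×4=60, #4→D4 16×3=48, #5→D3 9×2=18, #6→D3 18×2=36, #7→D4 5×6=30, #8→D3 9×3=27
  crew travel cost 283, fixed 312 → total 595.
Compare {D4}: crew travel cost 435 + fixed 168 = 603.
Compare {D3}: crew travel cost 491 + fixed 144 = 635.
Compare {D2, D4}: crew travel cost 363 + fixed 292 = 655.
All other subsets cost ≥ 603. Minimum total cost: 595.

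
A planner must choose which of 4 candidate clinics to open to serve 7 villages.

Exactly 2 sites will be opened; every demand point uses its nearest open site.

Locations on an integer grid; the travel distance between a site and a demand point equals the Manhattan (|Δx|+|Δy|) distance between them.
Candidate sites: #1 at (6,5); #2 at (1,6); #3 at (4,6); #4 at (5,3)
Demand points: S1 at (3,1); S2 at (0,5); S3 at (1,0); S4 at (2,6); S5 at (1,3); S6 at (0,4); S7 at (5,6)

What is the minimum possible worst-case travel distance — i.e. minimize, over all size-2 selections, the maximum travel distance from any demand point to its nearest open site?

6

Open {#2, #3}.
  Farthest demand point is S1 at travel distance 6 (to #3); all others are ≤ 6.
With {#2, #4} the worst case is 6.
With {#1, #2} the worst case is 7.
No size-2 selection achieves below 6.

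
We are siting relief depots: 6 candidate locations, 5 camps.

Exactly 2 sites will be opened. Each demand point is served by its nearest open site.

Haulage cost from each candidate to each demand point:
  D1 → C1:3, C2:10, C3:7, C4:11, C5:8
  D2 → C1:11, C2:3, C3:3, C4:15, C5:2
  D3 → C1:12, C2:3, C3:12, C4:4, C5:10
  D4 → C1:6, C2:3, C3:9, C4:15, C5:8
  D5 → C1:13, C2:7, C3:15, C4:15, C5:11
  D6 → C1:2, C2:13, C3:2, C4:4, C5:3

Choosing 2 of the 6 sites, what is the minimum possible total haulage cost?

13

Open {D2, D6}.
  C1→D6 2, C2→D2 3, C3→D6 2, C4→D6 4, C5→D2 2  ⇒ total 13.
Compare {D3, D6}: total 14.
Compare {D4, D6}: total 14.
No size-2 selection does better; minimum is 13.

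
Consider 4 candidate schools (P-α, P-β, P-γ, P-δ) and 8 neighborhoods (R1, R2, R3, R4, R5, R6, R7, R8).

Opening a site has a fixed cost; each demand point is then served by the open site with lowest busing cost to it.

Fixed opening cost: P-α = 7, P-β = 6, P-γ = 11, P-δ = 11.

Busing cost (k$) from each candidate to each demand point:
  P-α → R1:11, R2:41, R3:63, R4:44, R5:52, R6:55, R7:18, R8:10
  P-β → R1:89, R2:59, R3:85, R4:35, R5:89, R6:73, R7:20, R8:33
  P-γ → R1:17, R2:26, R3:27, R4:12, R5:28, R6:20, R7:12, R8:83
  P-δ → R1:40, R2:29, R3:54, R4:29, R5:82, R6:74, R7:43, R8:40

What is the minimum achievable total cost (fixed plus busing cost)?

Open {P-α, P-γ}: assign each demand point to its cheapest open site.
  R1→P-α 11, R2→P-γ 26, R3→P-γ 27, R4→P-γ 12, R5→P-γ 28, R6→P-γ 20, R7→P-γ 12, R8→P-α 10
  busing cost 146, fixed 18 → total 164.
Compare {P-α, P-β, P-γ}: busing cost 146 + fixed 24 = 170.
Compare {P-α, P-γ, P-δ}: busing cost 146 + fixed 29 = 175.
Compare {P-α, P-β, P-γ, P-δ}: busing cost 146 + fixed 35 = 181.
All other subsets cost ≥ 170. Minimum total cost: 164.

164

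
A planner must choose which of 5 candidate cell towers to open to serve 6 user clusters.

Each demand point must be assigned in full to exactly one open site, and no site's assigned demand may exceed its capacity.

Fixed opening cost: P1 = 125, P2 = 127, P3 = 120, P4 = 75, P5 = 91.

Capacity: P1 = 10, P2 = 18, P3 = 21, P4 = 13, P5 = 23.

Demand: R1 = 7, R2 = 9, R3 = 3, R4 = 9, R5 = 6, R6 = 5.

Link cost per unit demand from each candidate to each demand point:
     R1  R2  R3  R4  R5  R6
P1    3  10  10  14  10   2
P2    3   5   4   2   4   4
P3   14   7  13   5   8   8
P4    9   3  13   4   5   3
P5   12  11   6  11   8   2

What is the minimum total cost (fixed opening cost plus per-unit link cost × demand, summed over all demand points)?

432

Open {P2, P5}; cheapest assignment that respects the capacities:
  P2 (cap 18, load 16): R1, R4 — cost 7×3 + 9×2 = 39
  P5 (cap 23, load 23): R2, R3, R5, R6 — cost 9×11 + 3×6 + 6×8 + 5×2 = 175
  Shipping 214, fixed 218 → total 432.
  Any other capacity-feasible assignment to {P2, P5} ships for at least 214.
Compare {P2, P4, P5}: its best feasible assignment gives total 435.
Compare {P2, P3}: its best feasible assignment gives total 459.
Every other set of open sites that can feasibly serve all demand totals ≥ 435 even under its best assignment. Minimum: 432.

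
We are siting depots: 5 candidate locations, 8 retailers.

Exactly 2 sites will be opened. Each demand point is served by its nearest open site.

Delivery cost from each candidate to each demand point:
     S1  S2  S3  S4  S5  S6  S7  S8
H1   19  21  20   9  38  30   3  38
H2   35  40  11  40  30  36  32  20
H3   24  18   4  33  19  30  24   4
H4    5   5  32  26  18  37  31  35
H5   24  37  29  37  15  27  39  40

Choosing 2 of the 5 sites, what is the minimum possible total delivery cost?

106

Open {H1, H3}.
  S1→H1 19, S2→H3 18, S3→H3 4, S4→H1 9, S5→H3 19, S6→H1 30, S7→H1 3, S8→H3 4  ⇒ total 106.
Compare {H3, H4}: total 116.
Compare {H1, H4}: total 125.
No size-2 selection does better; minimum is 106.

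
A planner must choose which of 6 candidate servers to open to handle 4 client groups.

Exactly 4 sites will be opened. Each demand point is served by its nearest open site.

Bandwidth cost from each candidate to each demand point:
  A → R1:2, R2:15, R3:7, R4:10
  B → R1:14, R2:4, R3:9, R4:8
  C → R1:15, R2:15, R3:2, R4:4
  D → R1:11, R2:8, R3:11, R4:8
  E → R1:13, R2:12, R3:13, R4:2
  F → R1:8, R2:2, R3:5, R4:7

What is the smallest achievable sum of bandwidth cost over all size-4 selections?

8

Open {A, C, E, F}.
  R1→A 2, R2→F 2, R3→C 2, R4→E 2  ⇒ total 8.
Compare {A, B, C, E}: total 10.
Compare {A, B, C, F}: total 10.
No size-4 selection does better; minimum is 8.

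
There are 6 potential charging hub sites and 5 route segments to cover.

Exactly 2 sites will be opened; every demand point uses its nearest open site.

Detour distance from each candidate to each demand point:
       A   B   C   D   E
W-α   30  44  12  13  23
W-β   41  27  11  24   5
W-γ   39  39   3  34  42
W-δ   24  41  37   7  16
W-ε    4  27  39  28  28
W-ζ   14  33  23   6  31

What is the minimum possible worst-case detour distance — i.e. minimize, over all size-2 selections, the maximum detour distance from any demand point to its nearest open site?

Open {W-α, W-ε}.
  Farthest demand point is B at detour distance 27 (to W-ε); all others are ≤ 27.
With {W-β, W-δ} the worst case is 27.
With {W-β, W-ε} the worst case is 27.
No size-2 selection achieves below 27.

27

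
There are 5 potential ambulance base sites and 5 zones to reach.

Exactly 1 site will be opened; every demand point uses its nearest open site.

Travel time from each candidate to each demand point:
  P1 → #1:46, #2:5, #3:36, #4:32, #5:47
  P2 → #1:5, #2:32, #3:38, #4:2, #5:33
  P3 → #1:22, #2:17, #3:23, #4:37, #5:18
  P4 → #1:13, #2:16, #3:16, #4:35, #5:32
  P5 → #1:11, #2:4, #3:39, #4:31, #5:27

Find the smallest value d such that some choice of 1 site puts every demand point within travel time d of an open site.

Open {P4}.
  Farthest demand point is #4 at travel time 35 (to P4); all others are ≤ 35.
With {P3} the worst case is 37.
With {P2} the worst case is 38.
No size-1 selection achieves below 35.

35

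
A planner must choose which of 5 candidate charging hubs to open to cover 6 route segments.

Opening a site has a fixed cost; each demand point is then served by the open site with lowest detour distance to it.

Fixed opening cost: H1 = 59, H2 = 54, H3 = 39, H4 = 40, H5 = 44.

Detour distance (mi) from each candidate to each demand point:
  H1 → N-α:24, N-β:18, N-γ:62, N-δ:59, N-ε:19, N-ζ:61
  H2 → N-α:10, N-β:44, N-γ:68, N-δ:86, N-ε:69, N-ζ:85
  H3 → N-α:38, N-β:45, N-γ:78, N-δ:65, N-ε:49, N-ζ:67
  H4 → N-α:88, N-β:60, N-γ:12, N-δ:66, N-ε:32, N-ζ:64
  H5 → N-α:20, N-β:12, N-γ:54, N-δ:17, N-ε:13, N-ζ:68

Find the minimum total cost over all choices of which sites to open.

222

Open {H4, H5}: assign each demand point to its cheapest open site.
  N-α→H5 20, N-β→H5 12, N-γ→H4 12, N-δ→H5 17, N-ε→H5 13, N-ζ→H4 64
  detour distance 138, fixed 84 → total 222.
Compare {H5}: detour distance 184 + fixed 44 = 228.
Compare {H3, H4, H5}: detour distance 138 + fixed 123 = 261.
Compare {H3, H5}: detour distance 183 + fixed 83 = 266.
All other subsets cost ≥ 228. Minimum total cost: 222.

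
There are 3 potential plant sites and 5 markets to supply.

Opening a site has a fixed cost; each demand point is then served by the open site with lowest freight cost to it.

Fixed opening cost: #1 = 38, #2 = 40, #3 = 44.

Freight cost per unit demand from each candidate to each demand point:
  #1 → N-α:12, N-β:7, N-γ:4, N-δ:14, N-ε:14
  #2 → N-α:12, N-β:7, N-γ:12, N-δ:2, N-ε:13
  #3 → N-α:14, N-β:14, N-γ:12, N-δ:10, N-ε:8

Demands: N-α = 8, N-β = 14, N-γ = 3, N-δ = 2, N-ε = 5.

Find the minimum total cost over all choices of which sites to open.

Open {#2}: assign each demand point to its cheapest open site.
  N-α→#2 8×12=96, N-β→#2 14×7=98, N-γ→#2 3×12=36, N-δ→#2 2×2=4, N-ε→#2 5×13=65
  freight cost 299, fixed 40 → total 339.
Compare {#1}: freight cost 304 + fixed 38 = 342.
Compare {#1, #3}: freight cost 266 + fixed 82 = 348.
Compare {#1, #2}: freight cost 275 + fixed 78 = 353.
All other subsets cost ≥ 342. Minimum total cost: 339.

339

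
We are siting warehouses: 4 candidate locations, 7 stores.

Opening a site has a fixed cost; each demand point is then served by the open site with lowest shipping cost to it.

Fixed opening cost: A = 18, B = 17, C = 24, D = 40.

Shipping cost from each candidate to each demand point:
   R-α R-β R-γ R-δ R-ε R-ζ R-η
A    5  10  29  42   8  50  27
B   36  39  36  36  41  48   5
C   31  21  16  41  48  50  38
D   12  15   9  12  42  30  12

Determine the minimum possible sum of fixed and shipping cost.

144

Open {A, D}: assign each demand point to its cheapest open site.
  R-α→A 5, R-β→A 10, R-γ→D 9, R-δ→D 12, R-ε→A 8, R-ζ→D 30, R-η→D 12
  shipping cost 86, fixed 58 → total 144.
Compare {A, B, D}: shipping cost 79 + fixed 75 = 154.
Compare {A, C, D}: shipping cost 86 + fixed 82 = 168.
Compare {D}: shipping cost 132 + fixed 40 = 172.
All other subsets cost ≥ 154. Minimum total cost: 144.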